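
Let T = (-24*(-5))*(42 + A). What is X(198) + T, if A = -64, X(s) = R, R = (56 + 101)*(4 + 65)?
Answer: 8193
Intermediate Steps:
R = 10833 (R = 157*69 = 10833)
X(s) = 10833
T = -2640 (T = (-24*(-5))*(42 - 64) = 120*(-22) = -2640)
X(198) + T = 10833 - 2640 = 8193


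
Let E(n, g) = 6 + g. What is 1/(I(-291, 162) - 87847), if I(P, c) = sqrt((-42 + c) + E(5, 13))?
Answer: -87847/7717095270 - sqrt(139)/7717095270 ≈ -1.1385e-5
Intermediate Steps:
I(P, c) = sqrt(-23 + c) (I(P, c) = sqrt((-42 + c) + (6 + 13)) = sqrt((-42 + c) + 19) = sqrt(-23 + c))
1/(I(-291, 162) - 87847) = 1/(sqrt(-23 + 162) - 87847) = 1/(sqrt(139) - 87847) = 1/(-87847 + sqrt(139))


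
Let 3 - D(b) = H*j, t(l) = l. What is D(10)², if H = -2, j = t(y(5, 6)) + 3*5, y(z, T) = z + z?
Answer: 2809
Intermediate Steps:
y(z, T) = 2*z
j = 25 (j = 2*5 + 3*5 = 10 + 15 = 25)
D(b) = 53 (D(b) = 3 - (-2)*25 = 3 - 1*(-50) = 3 + 50 = 53)
D(10)² = 53² = 2809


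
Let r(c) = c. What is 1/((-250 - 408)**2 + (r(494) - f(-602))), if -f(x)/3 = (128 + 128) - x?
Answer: 1/436032 ≈ 2.2934e-6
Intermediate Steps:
f(x) = -768 + 3*x (f(x) = -3*((128 + 128) - x) = -3*(256 - x) = -768 + 3*x)
1/((-250 - 408)**2 + (r(494) - f(-602))) = 1/((-250 - 408)**2 + (494 - (-768 + 3*(-602)))) = 1/((-658)**2 + (494 - (-768 - 1806))) = 1/(432964 + (494 - 1*(-2574))) = 1/(432964 + (494 + 2574)) = 1/(432964 + 3068) = 1/436032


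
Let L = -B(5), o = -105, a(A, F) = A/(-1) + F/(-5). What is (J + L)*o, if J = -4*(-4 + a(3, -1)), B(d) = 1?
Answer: -2751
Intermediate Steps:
a(A, F) = -A - F/5 (a(A, F) = A*(-1) + F*(-⅕) = -A - F/5)
J = 136/5 (J = -4*(-4 + (-1*3 - ⅕*(-1))) = -4*(-4 + (-3 + ⅕)) = -4*(-4 - 14/5) = -4*(-34/5) = 136/5 ≈ 27.200)
L = -1 (L = -1*1 = -1)
(J + L)*o = (136/5 - 1)*(-105) = (131/5)*(-105) = -2751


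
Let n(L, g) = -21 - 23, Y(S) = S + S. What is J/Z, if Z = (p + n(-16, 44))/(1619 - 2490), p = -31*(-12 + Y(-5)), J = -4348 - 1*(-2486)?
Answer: 810901/319 ≈ 2542.0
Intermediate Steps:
J = -1862 (J = -4348 + 2486 = -1862)
Y(S) = 2*S
n(L, g) = -44
p = 682 (p = -31*(-12 + 2*(-5)) = -31*(-12 - 10) = -31*(-22) = 682)
Z = -638/871 (Z = (682 - 44)/(1619 - 2490) = 638/(-871) = 638*(-1/871) = -638/871 ≈ -0.73249)
J/Z = -1862/(-638/871) = -1862*(-871/638) = 810901/319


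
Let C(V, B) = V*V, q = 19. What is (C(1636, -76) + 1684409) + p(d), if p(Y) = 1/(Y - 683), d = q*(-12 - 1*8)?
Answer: 4635642014/1063 ≈ 4.3609e+6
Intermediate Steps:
C(V, B) = V²
d = -380 (d = 19*(-12 - 1*8) = 19*(-12 - 8) = 19*(-20) = -380)
p(Y) = 1/(-683 + Y)
(C(1636, -76) + 1684409) + p(d) = (1636² + 1684409) + 1/(-683 - 380) = (2676496 + 1684409) + 1/(-1063) = 4360905 - 1/1063 = 4635642014/1063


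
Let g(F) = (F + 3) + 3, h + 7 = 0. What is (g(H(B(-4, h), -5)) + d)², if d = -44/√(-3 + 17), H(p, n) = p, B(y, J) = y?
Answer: 996/7 - 88*√14/7 ≈ 95.248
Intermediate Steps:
h = -7 (h = -7 + 0 = -7)
g(F) = 6 + F (g(F) = (3 + F) + 3 = 6 + F)
d = -22*√14/7 (d = -44*√14/14 = -22*√14/7 ≈ -11.759)
(g(H(B(-4, h), -5)) + d)² = ((6 - 4) - 22*√14/7)² = (2 - 22*√14/7)²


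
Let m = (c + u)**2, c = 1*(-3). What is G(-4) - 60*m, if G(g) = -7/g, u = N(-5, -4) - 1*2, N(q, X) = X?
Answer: -19433/4 ≈ -4858.3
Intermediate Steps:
u = -6 (u = -4 - 1*2 = -4 - 2 = -6)
c = -3
m = 81 (m = (-3 - 6)**2 = (-9)**2 = 81)
G(-4) - 60*m = -7/(-4) - 60*81 = -7*(-1/4) - 4860 = 7/4 - 4860 = -19433/4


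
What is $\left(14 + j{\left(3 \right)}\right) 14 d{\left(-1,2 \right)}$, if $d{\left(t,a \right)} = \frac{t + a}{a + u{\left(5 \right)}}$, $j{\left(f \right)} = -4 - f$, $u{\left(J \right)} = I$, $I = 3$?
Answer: $\frac{98}{5} \approx 19.6$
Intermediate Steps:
$u{\left(J \right)} = 3$
$d{\left(t,a \right)} = \frac{a + t}{3 + a}$ ($d{\left(t,a \right)} = \frac{t + a}{a + 3} = \frac{a + t}{3 + a}$)
$\left(14 + j{\left(3 \right)}\right) 14 d{\left(-1,2 \right)} = \left(14 - 7\right) 14 \frac{2 - 1}{3 + 2} = \left(14 - 7\right) 14 \cdot \frac{1}{5} \cdot 1 = 7 \cdot 14 \cdot \frac{1}{5} = 98 \cdot \frac{1}{5} = \frac{98}{5}$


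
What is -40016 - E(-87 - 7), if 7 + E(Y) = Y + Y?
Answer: -39821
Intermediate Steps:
E(Y) = -7 + 2*Y (E(Y) = -7 + (Y + Y) = -7 + 2*Y)
-40016 - E(-87 - 7) = -40016 - (-7 + 2*(-87 - 7)) = -40016 - (-7 + 2*(-94)) = -40016 - (-7 - 188) = -40016 - 1*(-195) = -40016 + 195 = -39821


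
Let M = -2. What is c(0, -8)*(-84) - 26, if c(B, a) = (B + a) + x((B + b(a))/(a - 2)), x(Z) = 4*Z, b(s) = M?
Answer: 2894/5 ≈ 578.80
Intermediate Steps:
b(s) = -2
c(B, a) = B + a + 4*(-2 + B)/(-2 + a) (c(B, a) = (B + a) + 4*((B - 2)/(a - 2)) = (B + a) + 4*((-2 + B)/(-2 + a)) = (B + a) + 4*(-2 + B)/(-2 + a) = B + a + 4*(-2 + B)/(-2 + a))
c(0, -8)*(-84) - 26 = ((-8 + 4*0 + (-2 - 8)*(0 - 8))/(-2 - 8))*(-84) - 26 = ((-8 + 0 - 10*(-8))/(-10))*(-84) - 26 = -(-8 + 0 + 80)/10*(-84) - 26 = -⅒*72*(-84) - 26 = -36/5*(-84) - 26 = 3024/5 - 26 = 2894/5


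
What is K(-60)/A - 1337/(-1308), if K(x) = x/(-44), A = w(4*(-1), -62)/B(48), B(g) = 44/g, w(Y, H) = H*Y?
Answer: 333211/324384 ≈ 1.0272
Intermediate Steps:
A = 2976/11 (A = (-248*(-1))/((44/48)) = (-62*(-4))/((44*(1/48))) = 248/(11/12) = 248*(12/11) = 2976/11 ≈ 270.55)
K(x) = -x/44 (K(x) = x*(-1/44) = -x/44)
K(-60)/A - 1337/(-1308) = (-1/44*(-60))/(2976/11) - 1337/(-1308) = (15/11)*(11/2976) - 1337*(-1/1308) = 5/992 + 1337/1308 = 333211/324384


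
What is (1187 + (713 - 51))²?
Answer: 3418801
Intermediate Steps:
(1187 + (713 - 51))² = (1187 + 662)² = 1849² = 3418801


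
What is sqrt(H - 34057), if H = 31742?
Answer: I*sqrt(2315) ≈ 48.114*I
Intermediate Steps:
sqrt(H - 34057) = sqrt(31742 - 34057) = sqrt(-2315) = I*sqrt(2315)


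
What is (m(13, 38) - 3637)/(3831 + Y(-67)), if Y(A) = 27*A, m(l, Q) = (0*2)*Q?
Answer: -3637/2022 ≈ -1.7987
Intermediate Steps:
m(l, Q) = 0 (m(l, Q) = 0*Q = 0)
(m(13, 38) - 3637)/(3831 + Y(-67)) = (0 - 3637)/(3831 + 27*(-67)) = -3637/(3831 - 1809) = -3637/2022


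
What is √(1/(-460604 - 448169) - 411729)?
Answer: I*√340033956271798414/908773 ≈ 641.66*I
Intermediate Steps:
√(1/(-460604 - 448169) - 411729) = √(1/(-908773) - 411729) = √(-1/908773 - 411729) = √(-374168198518/908773) = I*√340033956271798414/908773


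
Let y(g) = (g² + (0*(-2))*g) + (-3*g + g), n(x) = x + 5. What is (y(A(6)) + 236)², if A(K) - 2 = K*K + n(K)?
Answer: 6446521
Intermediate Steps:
n(x) = 5 + x
A(K) = 7 + K + K² (A(K) = 2 + (K*K + (5 + K)) = 2 + (K² + (5 + K)) = 2 + (5 + K + K²) = 7 + K + K²)
y(g) = g² - 2*g (y(g) = (g² + 0*g) - 2*g = (g² + 0) - 2*g = g² - 2*g)
(y(A(6)) + 236)² = ((7 + 6 + 6²)*(-2 + (7 + 6 + 6²)) + 236)² = ((7 + 6 + 36)*(-2 + (7 + 6 + 36)) + 236)² = (49*(-2 + 49) + 236)² = (49*47 + 236)² = (2303 + 236)² = 2539² = 6446521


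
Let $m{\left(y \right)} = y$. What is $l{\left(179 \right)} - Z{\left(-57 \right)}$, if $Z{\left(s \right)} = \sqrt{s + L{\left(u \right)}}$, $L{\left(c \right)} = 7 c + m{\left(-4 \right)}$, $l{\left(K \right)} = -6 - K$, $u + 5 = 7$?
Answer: $-185 - i \sqrt{47} \approx -185.0 - 6.8557 i$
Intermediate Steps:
$u = 2$ ($u = -5 + 7 = 2$)
$L{\left(c \right)} = -4 + 7 c$ ($L{\left(c \right)} = 7 c - 4 = -4 + 7 c$)
$Z{\left(s \right)} = \sqrt{10 + s}$ ($Z{\left(s \right)} = \sqrt{s + \left(-4 + 7 \cdot 2\right)} = \sqrt{s + \left(-4 + 14\right)} = \sqrt{s + 10} = \sqrt{10 + s}$)
$l{\left(179 \right)} - Z{\left(-57 \right)} = \left(-6 - 179\right) - \sqrt{10 - 57} = \left(-6 - 179\right) - \sqrt{-47} = -185 - i \sqrt{47}$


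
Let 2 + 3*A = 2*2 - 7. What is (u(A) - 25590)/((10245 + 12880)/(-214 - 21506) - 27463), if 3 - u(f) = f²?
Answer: 333485984/357911691 ≈ 0.93176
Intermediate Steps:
A = -5/3 (A = -⅔ + (2*2 - 7)/3 = -⅔ + (4 - 7)/3 = -⅔ + (⅓)*(-3) = -⅔ - 1 = -5/3 ≈ -1.6667)
u(f) = 3 - f²
(u(A) - 25590)/((10245 + 12880)/(-214 - 21506) - 27463) = ((3 - (-5/3)²) - 25590)/((10245 + 12880)/(-214 - 21506) - 27463) = ((3 - 1*25/9) - 25590)/(23125/(-21720) - 27463) = ((3 - 25/9) - 25590)/(23125*(-1/21720) - 27463) = (2/9 - 25590)/(-4625/4344 - 27463) = -230308/(9*(-119303897/4344)) = -230308/9*(-4344/119303897) = 333485984/357911691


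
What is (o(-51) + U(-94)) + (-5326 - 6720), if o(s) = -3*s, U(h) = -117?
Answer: -12010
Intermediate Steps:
(o(-51) + U(-94)) + (-5326 - 6720) = (-3*(-51) - 117) + (-5326 - 6720) = (153 - 117) - 12046 = 36 - 12046 = -12010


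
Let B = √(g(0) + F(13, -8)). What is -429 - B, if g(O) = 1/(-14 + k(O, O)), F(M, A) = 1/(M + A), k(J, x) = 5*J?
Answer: -429 - 3*√70/70 ≈ -429.36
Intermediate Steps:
F(M, A) = 1/(A + M)
g(O) = 1/(-14 + 5*O)
B = 3*√70/70 (B = √(1/(-14 + 5*0) + 1/(-8 + 13)) = √(1/(-14 + 0) + 1/5) = √(1/(-14) + ⅕) = √(-1/14 + ⅕) = √(9/70) = 3*√70/70 ≈ 0.35857)
-429 - B = -429 - 3*√70/70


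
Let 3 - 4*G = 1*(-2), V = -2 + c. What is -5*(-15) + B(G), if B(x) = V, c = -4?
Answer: 69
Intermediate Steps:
V = -6 (V = -2 - 4 = -6)
G = 5/4 (G = ¾ - (-2)/4 = ¾ - ¼*(-2) = ¾ + ½ = 5/4 ≈ 1.2500)
B(x) = -6
-5*(-15) + B(G) = -5*(-15) - 6 = 75 - 6 = 69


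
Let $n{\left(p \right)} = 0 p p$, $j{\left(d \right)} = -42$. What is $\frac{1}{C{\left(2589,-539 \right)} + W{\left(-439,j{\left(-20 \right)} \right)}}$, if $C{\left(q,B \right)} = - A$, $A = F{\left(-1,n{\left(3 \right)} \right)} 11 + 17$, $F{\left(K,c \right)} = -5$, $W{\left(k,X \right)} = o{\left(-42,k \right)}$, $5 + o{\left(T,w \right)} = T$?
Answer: $- \frac{1}{9} \approx -0.11111$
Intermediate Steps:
$o{\left(T,w \right)} = -5 + T$
$n{\left(p \right)} = 0$ ($n{\left(p \right)} = 0 p = 0$)
$W{\left(k,X \right)} = -47$ ($W{\left(k,X \right)} = -5 - 42 = -47$)
$A = -38$ ($A = \left(-5\right) 11 + 17 = -55 + 17 = -38$)
$C{\left(q,B \right)} = 38$ ($C{\left(q,B \right)} = \left(-1\right) \left(-38\right) = 38$)
$\frac{1}{C{\left(2589,-539 \right)} + W{\left(-439,j{\left(-20 \right)} \right)}} = \frac{1}{38 - 47} = \frac{1}{-9} = - \frac{1}{9}$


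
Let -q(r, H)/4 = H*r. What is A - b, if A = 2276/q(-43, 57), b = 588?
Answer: -1440619/2451 ≈ -587.77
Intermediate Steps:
q(r, H) = -4*H*r
A = 569/2451 (A = 2276/((-4*57*(-43))) = 2276/9804 = 2276*(1/9804) = 569/2451 ≈ 0.23215)
A - b = 569/2451 - 1*588 = 569/2451 - 588 = -1440619/2451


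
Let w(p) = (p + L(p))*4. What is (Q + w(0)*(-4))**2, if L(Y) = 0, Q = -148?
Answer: 21904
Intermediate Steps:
w(p) = 4*p (w(p) = (p + 0)*4 = p*4 = 4*p)
(Q + w(0)*(-4))**2 = (-148 + (4*0)*(-4))**2 = (-148 + 0*(-4))**2 = (-148 + 0)**2 = (-148)**2 = 21904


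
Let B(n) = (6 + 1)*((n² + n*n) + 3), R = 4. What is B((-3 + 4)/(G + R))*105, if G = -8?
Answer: 18375/8 ≈ 2296.9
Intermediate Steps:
B(n) = 21 + 14*n² (B(n) = 7*((n² + n²) + 3) = 7*(2*n² + 3) = 7*(3 + 2*n²) = 21 + 14*n²)
B((-3 + 4)/(G + R))*105 = (21 + 14*((-3 + 4)/(-8 + 4))²)*105 = (21 + 14*(1/(-4))²)*105 = (21 + 14*(1*(-¼))²)*105 = (21 + 14*(-¼)²)*105 = (21 + 14*(1/16))*105 = (21 + 7/8)*105 = (175/8)*105 = 18375/8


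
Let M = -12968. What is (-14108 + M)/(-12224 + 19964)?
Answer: -6769/1935 ≈ -3.4982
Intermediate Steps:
(-14108 + M)/(-12224 + 19964) = (-14108 - 12968)/(-12224 + 19964) = -27076/7740 = -27076*1/7740 = -6769/1935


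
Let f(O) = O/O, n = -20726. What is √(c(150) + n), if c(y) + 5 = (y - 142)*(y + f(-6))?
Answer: I*√19523 ≈ 139.72*I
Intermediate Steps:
f(O) = 1
c(y) = -5 + (1 + y)*(-142 + y) (c(y) = -5 + (y - 142)*(y + 1) = -5 + (-142 + y)*(1 + y) = -5 + (1 + y)*(-142 + y))
√(c(150) + n) = √((-147 + 150² - 141*150) - 20726) = √((-147 + 22500 - 21150) - 20726) = √(1203 - 20726) = √(-19523) = I*√19523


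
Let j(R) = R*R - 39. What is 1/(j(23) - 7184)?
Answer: -1/6694 ≈ -0.00014939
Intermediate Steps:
j(R) = -39 + R² (j(R) = R² - 39 = -39 + R²)
1/(j(23) - 7184) = 1/((-39 + 23²) - 7184) = 1/((-39 + 529) - 7184) = 1/(490 - 7184) = 1/(-6694) = -1/6694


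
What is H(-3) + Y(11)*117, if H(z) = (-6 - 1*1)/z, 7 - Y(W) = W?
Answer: -1397/3 ≈ -465.67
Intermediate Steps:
Y(W) = 7 - W
H(z) = -7/z (H(z) = (-6 - 1)/z = -7/z)
H(-3) + Y(11)*117 = -7/(-3) + (7 - 1*11)*117 = -7*(-1/3) + (7 - 11)*117 = 7/3 - 4*117 = 7/3 - 468 = -1397/3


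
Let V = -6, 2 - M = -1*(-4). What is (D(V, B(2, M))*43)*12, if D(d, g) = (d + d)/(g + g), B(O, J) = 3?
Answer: -1032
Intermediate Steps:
M = -2 (M = 2 - (-1)*(-4) = 2 - 1*4 = 2 - 4 = -2)
D(d, g) = d/g (D(d, g) = (2*d)/((2*g)) = (2*d)*(1/(2*g)) = d/g)
(D(V, B(2, M))*43)*12 = (-6/3*43)*12 = (-6*⅓*43)*12 = -2*43*12 = -86*12 = -1032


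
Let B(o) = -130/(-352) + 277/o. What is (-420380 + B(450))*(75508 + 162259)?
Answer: -3958109388665233/39600 ≈ -9.9952e+10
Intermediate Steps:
B(o) = 65/176 + 277/o (B(o) = -130*(-1/352) + 277/o = 65/176 + 277/o)
(-420380 + B(450))*(75508 + 162259) = (-420380 + (65/176 + 277/450))*(75508 + 162259) = (-420380 + (65/176 + 277*(1/450)))*237767 = (-420380 + (65/176 + 277/450))*237767 = (-420380 + 39001/39600)*237767 = -16647008999/39600*237767 = -3958109388665233/39600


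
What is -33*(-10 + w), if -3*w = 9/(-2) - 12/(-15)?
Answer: 2893/10 ≈ 289.30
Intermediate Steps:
w = 37/30 (w = -(9/(-2) - 12/(-15))/3 = -(9*(-½) - 12*(-1/15))/3 = -(-9/2 + ⅘)/3 = -⅓*(-37/10) = 37/30 ≈ 1.2333)
-33*(-10 + w) = -33*(-10 + 37/30) = -33*(-263/30) = 2893/10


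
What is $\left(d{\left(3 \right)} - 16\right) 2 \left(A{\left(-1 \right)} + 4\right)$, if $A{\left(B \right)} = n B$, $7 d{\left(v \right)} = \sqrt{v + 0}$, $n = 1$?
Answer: $-96 + \frac{6 \sqrt{3}}{7} \approx -94.515$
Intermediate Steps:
$d{\left(v \right)} = \frac{\sqrt{v}}{7}$ ($d{\left(v \right)} = \frac{\sqrt{v + 0}}{7} = \frac{\sqrt{v}}{7}$)
$A{\left(B \right)} = B$ ($A{\left(B \right)} = 1 B = B$)
$\left(d{\left(3 \right)} - 16\right) 2 \left(A{\left(-1 \right)} + 4\right) = \left(\frac{\sqrt{3}}{7} - 16\right) 2 \left(-1 + 4\right) = \left(-16 + \frac{\sqrt{3}}{7}\right) 2 \cdot 3 = \left(-16 + \frac{\sqrt{3}}{7}\right) 6 = -96 + \frac{6 \sqrt{3}}{7}$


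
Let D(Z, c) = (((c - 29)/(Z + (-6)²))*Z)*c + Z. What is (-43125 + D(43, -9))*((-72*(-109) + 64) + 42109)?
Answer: -169509764212/79 ≈ -2.1457e+9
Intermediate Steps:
D(Z, c) = Z + Z*c*(-29 + c)/(36 + Z) (D(Z, c) = (((-29 + c)/(Z + 36))*Z)*c + Z = (((-29 + c)/(36 + Z))*Z)*c + Z = (Z*(-29 + c)/(36 + Z))*c + Z = Z*c*(-29 + c)/(36 + Z) + Z = Z + Z*c*(-29 + c)/(36 + Z))
(-43125 + D(43, -9))*((-72*(-109) + 64) + 42109) = (-43125 + 43*(36 + 43 + (-9)² - 29*(-9))/(36 + 43))*((-72*(-109) + 64) + 42109) = (-43125 + 43*(36 + 43 + 81 + 261)/79)*((7848 + 64) + 42109) = (-43125 + 43*(1/79)*421)*(7912 + 42109) = (-43125 + 18103/79)*50021 = -3388772/79*50021 = -169509764212/79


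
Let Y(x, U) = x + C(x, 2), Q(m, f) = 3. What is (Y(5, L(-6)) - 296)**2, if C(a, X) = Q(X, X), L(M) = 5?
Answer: 82944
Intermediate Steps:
C(a, X) = 3
Y(x, U) = 3 + x (Y(x, U) = x + 3 = 3 + x)
(Y(5, L(-6)) - 296)**2 = ((3 + 5) - 296)**2 = (8 - 296)**2 = (-288)**2 = 82944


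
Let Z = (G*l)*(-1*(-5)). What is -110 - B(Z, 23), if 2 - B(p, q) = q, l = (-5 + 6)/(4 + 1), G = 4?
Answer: -89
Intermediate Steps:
l = 1/5 ≈ 0.20000
Z = 4 (Z = (4*(1/5))*(-1*(-5)) = (4/5)*5 = 4)
B(p, q) = 2 - q
-110 - B(Z, 23) = -110 - (2 - 1*23) = -110 - (2 - 23) = -110 - 1*(-21) = -110 + 21 = -89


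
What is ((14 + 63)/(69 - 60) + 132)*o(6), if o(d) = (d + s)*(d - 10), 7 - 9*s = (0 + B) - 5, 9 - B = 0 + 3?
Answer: -101200/27 ≈ -3748.1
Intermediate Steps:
B = 6 (B = 9 - (0 + 3) = 9 - 1*3 = 9 - 3 = 6)
s = 2/3 (s = 7/9 - ((0 + 6) - 5)/9 = 7/9 - (6 - 5)/9 = 7/9 - 1/9*1 = 7/9 - 1/9 = 2/3 ≈ 0.66667)
o(d) = (-10 + d)*(2/3 + d) (o(d) = (d + 2/3)*(d - 10) = (2/3 + d)*(-10 + d) = (-10 + d)*(2/3 + d))
((14 + 63)/(69 - 60) + 132)*o(6) = ((14 + 63)/(69 - 60) + 132)*(-20/3 + 6**2 - 28/3*6) = (77/9 + 132)*(-20/3 + 36 - 56) = (77*(1/9) + 132)*(-80/3) = (77/9 + 132)*(-80/3) = (1265/9)*(-80/3) = -101200/27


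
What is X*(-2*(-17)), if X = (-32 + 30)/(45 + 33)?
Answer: -34/39 ≈ -0.87179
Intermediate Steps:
X = -1/39 (X = -2/78 = -2*1/78 = -1/39 ≈ -0.025641)
X*(-2*(-17)) = -(-2)*(-17)/39 = -1/39*34 = -34/39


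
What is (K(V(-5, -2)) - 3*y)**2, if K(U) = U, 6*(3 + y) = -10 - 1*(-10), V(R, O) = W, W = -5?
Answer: 16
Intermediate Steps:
V(R, O) = -5
y = -3 (y = -3 + (-10 - 1*(-10))/6 = -3 + (-10 + 10)/6 = -3 + (1/6)*0 = -3 + 0 = -3)
(K(V(-5, -2)) - 3*y)**2 = (-5 - 3*(-3))**2 = (-5 + 9)**2 = 4**2 = 16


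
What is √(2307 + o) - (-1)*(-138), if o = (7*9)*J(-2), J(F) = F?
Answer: -138 + √2181 ≈ -91.299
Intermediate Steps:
o = -126 (o = (7*9)*(-2) = 63*(-2) = -126)
√(2307 + o) - (-1)*(-138) = √(2307 - 126) - (-1)*(-138) = √2181 - 1*138 = √2181 - 138 = -138 + √2181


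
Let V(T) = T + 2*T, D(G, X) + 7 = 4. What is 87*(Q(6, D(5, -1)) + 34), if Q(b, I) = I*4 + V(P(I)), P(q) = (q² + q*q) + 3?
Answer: 7395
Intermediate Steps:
D(G, X) = -3 (D(G, X) = -7 + 4 = -3)
P(q) = 3 + 2*q² (P(q) = (q² + q²) + 3 = 2*q² + 3 = 3 + 2*q²)
V(T) = 3*T
Q(b, I) = 9 + 4*I + 6*I² (Q(b, I) = I*4 + 3*(3 + 2*I²) = 4*I + (9 + 6*I²) = 9 + 4*I + 6*I²)
87*(Q(6, D(5, -1)) + 34) = 87*((9 + 4*(-3) + 6*(-3)²) + 34) = 87*((9 - 12 + 6*9) + 34) = 87*((9 - 12 + 54) + 34) = 87*(51 + 34) = 87*85 = 7395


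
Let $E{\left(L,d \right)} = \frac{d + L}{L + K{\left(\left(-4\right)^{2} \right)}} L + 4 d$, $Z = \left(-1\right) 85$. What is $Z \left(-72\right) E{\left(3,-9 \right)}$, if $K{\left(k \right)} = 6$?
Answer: $-232560$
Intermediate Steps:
$Z = -85$
$E{\left(L,d \right)} = 4 d + \frac{L \left(L + d\right)}{6 + L}$ ($E{\left(L,d \right)} = \frac{d + L}{L + 6} L + 4 d = \frac{L + d}{6 + L} L + 4 d = \frac{L \left(L + d\right)}{6 + L} + 4 d = 4 d + \frac{L \left(L + d\right)}{6 + L}$)
$Z \left(-72\right) E{\left(3,-9 \right)} = \left(-85\right) \left(-72\right) \frac{3^{2} + 24 \left(-9\right) + 5 \cdot 3 \left(-9\right)}{6 + 3} = 6120 \frac{9 - 216 - 135}{9} = 6120 \cdot \frac{1}{9} \left(-342\right) = 6120 \left(-38\right) = -232560$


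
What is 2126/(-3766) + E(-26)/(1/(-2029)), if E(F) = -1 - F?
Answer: -95516238/1883 ≈ -50726.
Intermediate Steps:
2126/(-3766) + E(-26)/(1/(-2029)) = 2126/(-3766) + (-1 - 1*(-26))/(1/(-2029)) = 2126*(-1/3766) + (-1 + 26)/(-1/2029) = -1063/1883 + 25*(-2029) = -1063/1883 - 50725 = -95516238/1883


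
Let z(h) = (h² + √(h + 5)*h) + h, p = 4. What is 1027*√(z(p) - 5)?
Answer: 3081*√3 ≈ 5336.4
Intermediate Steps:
z(h) = h + h² + h*√(5 + h) (z(h) = (h² + √(5 + h)*h) + h = (h² + h*√(5 + h)) + h = h + h² + h*√(5 + h))
1027*√(z(p) - 5) = 1027*√(4*(1 + 4 + √(5 + 4)) - 5) = 1027*√(4*(1 + 4 + √9) - 5) = 1027*√(4*(1 + 4 + 3) - 5) = 1027*√(4*8 - 5) = 1027*√(32 - 5) = 1027*√27 = 1027*(3*√3) = 3081*√3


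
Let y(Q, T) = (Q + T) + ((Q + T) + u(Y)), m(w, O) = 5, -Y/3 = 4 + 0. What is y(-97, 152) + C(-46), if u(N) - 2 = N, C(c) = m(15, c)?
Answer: 105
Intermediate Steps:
Y = -12 (Y = -3*(4 + 0) = -3*4 = -12)
C(c) = 5
u(N) = 2 + N
y(Q, T) = -10 + 2*Q + 2*T (y(Q, T) = (Q + T) + ((Q + T) + (2 - 12)) = (Q + T) + ((Q + T) - 10) = (Q + T) + (-10 + Q + T) = -10 + 2*Q + 2*T)
y(-97, 152) + C(-46) = (-10 + 2*(-97) + 2*152) + 5 = (-10 - 194 + 304) + 5 = 100 + 5 = 105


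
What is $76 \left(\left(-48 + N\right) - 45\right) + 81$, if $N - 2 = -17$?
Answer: $-8127$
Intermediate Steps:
$N = -15$ ($N = 2 - 17 = -15$)
$76 \left(\left(-48 + N\right) - 45\right) + 81 = 76 \left(\left(-48 - 15\right) - 45\right) + 81 = 76 \left(-63 - 45\right) + 81 = 76 \left(-108\right) + 81 = -8208 + 81 = -8127$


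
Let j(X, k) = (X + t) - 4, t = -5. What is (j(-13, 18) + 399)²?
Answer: 142129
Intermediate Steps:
j(X, k) = -9 + X (j(X, k) = (X - 5) - 4 = (-5 + X) - 4 = -9 + X)
(j(-13, 18) + 399)² = ((-9 - 13) + 399)² = (-22 + 399)² = 377² = 142129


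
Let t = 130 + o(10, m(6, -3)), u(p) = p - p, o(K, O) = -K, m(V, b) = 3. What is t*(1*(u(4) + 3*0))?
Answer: 0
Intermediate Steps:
u(p) = 0
t = 120 (t = 130 - 1*10 = 130 - 10 = 120)
t*(1*(u(4) + 3*0)) = 120*(1*(0 + 3*0)) = 120*(1*(0 + 0)) = 120*(1*0) = 120*0 = 0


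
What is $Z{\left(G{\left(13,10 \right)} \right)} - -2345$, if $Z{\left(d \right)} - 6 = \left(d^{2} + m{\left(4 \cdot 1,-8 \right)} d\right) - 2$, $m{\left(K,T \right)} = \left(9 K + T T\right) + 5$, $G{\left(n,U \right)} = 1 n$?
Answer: $3883$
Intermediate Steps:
$G{\left(n,U \right)} = n$
$m{\left(K,T \right)} = 5 + T^{2} + 9 K$ ($m{\left(K,T \right)} = \left(9 K + T^{2}\right) + 5 = \left(T^{2} + 9 K\right) + 5 = 5 + T^{2} + 9 K$)
$Z{\left(d \right)} = 4 + d^{2} + 105 d$ ($Z{\left(d \right)} = 6 - \left(2 - d^{2} - \left(5 + \left(-8\right)^{2} + 9 \cdot 4 \cdot 1\right) d\right) = 6 - \left(2 - d^{2} - \left(5 + 64 + 9 \cdot 4\right) d\right) = 6 - \left(2 - d^{2} - \left(5 + 64 + 36\right) d\right) = 6 - \left(2 - d^{2} - 105 d\right) = 6 + \left(-2 + d^{2} + 105 d\right) = 4 + d^{2} + 105 d$)
$Z{\left(G{\left(13,10 \right)} \right)} - -2345 = \left(4 + 13^{2} + 105 \cdot 13\right) - -2345 = \left(4 + 169 + 1365\right) + 2345 = 1538 + 2345 = 3883$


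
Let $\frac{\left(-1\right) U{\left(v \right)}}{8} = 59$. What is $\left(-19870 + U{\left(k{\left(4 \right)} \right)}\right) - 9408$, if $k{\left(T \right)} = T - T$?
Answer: $-29750$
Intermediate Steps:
$k{\left(T \right)} = 0$
$U{\left(v \right)} = -472$ ($U{\left(v \right)} = \left(-8\right) 59 = -472$)
$\left(-19870 + U{\left(k{\left(4 \right)} \right)}\right) - 9408 = \left(-19870 - 472\right) - 9408 = -20342 - 9408 = -29750$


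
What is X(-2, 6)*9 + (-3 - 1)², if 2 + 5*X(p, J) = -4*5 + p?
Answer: -136/5 ≈ -27.200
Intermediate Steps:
X(p, J) = -22/5 + p/5 (X(p, J) = -⅖ + (-4*5 + p)/5 = -⅖ + (-20 + p)/5 = -⅖ + (-4 + p/5) = -22/5 + p/5)
X(-2, 6)*9 + (-3 - 1)² = (-22/5 + (⅕)*(-2))*9 + (-3 - 1)² = (-22/5 - ⅖)*9 + (-4)² = -24/5*9 + 16 = -216/5 + 16 = -136/5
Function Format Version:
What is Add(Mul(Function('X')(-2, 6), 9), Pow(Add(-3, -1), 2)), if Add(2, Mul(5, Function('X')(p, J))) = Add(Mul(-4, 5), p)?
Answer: Rational(-136, 5) ≈ -27.200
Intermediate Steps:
Function('X')(p, J) = Add(Rational(-22, 5), Mul(Rational(1, 5), p)) (Function('X')(p, J) = Add(Rational(-2, 5), Mul(Rational(1, 5), Add(Mul(-4, 5), p))) = Add(Rational(-2, 5), Mul(Rational(1, 5), Add(-20, p))) = Add(Rational(-2, 5), Add(-4, Mul(Rational(1, 5), p))) = Add(Rational(-22, 5), Mul(Rational(1, 5), p)))
Add(Mul(Function('X')(-2, 6), 9), Pow(Add(-3, -1), 2)) = Add(Mul(Add(Rational(-22, 5), Mul(Rational(1, 5), -2)), 9), Pow(Add(-3, -1), 2)) = Add(Mul(Add(Rational(-22, 5), Rational(-2, 5)), 9), Pow(-4, 2)) = Add(Mul(Rational(-24, 5), 9), 16) = Add(Rational(-216, 5), 16) = Rational(-136, 5)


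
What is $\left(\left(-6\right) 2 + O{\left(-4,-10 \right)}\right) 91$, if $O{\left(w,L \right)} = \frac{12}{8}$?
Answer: $- \frac{1911}{2} \approx -955.5$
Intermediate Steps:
$O{\left(w,L \right)} = \frac{3}{2}$ ($O{\left(w,L \right)} = 12 \cdot \frac{1}{8} = \frac{3}{2}$)
$\left(\left(-6\right) 2 + O{\left(-4,-10 \right)}\right) 91 = \left(\left(-6\right) 2 + \frac{3}{2}\right) 91 = \left(-12 + \frac{3}{2}\right) 91 = \left(- \frac{21}{2}\right) 91 = - \frac{1911}{2}$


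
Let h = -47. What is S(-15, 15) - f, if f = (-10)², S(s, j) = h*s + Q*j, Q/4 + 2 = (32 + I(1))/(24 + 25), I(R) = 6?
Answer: 26045/49 ≈ 531.53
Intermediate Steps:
Q = -240/49 (Q = -8 + 4*((32 + 6)/(24 + 25)) = -8 + 4*(38/49) = -8 + 152/49 = -240/49 ≈ -4.8980)
S(s, j) = -47*s - 240*j/49
f = 100
S(-15, 15) - f = (-47*(-15) - 240/49*15) - 1*100 = (705 - 3600/49) - 100 = 30945/49 - 100 = 26045/49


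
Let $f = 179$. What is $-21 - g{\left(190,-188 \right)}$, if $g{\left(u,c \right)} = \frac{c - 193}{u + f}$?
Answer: $- \frac{2456}{123} \approx -19.967$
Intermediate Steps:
$g{\left(u,c \right)} = \frac{-193 + c}{179 + u}$ ($g{\left(u,c \right)} = \frac{c - 193}{u + 179} = \frac{-193 + c}{179 + u}$)
$-21 - g{\left(190,-188 \right)} = -21 - \frac{-193 - 188}{179 + 190} = -21 - \frac{1}{369} \left(-381\right) = -21 - - \frac{127}{123} = -21 + \frac{127}{123} = - \frac{2456}{123}$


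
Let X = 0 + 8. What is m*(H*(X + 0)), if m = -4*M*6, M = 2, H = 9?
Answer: -3456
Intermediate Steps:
X = 8
m = -48 (m = -4*2*6 = -8*6 = -48)
m*(H*(X + 0)) = -432*(8 + 0) = -432*8 = -48*72 = -3456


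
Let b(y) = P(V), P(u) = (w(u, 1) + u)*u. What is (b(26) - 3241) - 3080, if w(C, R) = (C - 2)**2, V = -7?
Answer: -6839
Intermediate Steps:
w(C, R) = (-2 + C)**2
P(u) = u*(u + (-2 + u)**2) (P(u) = ((-2 + u)**2 + u)*u = (u + (-2 + u)**2)*u = u*(u + (-2 + u)**2))
b(y) = -518 (b(y) = -7*(-7 + (-2 - 7)**2) = -7*(-7 + (-9)**2) = -7*(-7 + 81) = -7*74 = -518)
(b(26) - 3241) - 3080 = (-518 - 3241) - 3080 = -3759 - 3080 = -6839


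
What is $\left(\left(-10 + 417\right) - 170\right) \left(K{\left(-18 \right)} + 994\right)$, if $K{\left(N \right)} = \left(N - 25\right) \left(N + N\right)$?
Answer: $602454$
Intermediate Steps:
$K{\left(N \right)} = 2 N \left(-25 + N\right)$ ($K{\left(N \right)} = \left(N - 25\right) 2 N = \left(-25 + N\right) 2 N = 2 N \left(-25 + N\right)$)
$\left(\left(-10 + 417\right) - 170\right) \left(K{\left(-18 \right)} + 994\right) = \left(\left(-10 + 417\right) - 170\right) \left(2 \left(-18\right) \left(-25 - 18\right) + 994\right) = \left(407 - 170\right) \left(2 \left(-18\right) \left(-43\right) + 994\right) = 237 \left(1548 + 994\right) = 237 \cdot 2542 = 602454$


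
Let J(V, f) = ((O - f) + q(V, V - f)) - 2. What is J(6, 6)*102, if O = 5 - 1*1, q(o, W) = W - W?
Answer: -408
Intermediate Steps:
q(o, W) = 0
O = 4 (O = 5 - 1 = 4)
J(V, f) = 2 - f (J(V, f) = ((4 - f) + 0) - 2 = (4 - f) - 2 = 2 - f)
J(6, 6)*102 = (2 - 1*6)*102 = (2 - 6)*102 = -4*102 = -408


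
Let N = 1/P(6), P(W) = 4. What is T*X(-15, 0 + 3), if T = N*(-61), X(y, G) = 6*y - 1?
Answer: 5551/4 ≈ 1387.8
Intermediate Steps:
N = 1/4 ≈ 0.25000
X(y, G) = -1 + 6*y
T = -61/4 (T = (1/4)*(-61) = -61/4 ≈ -15.250)
T*X(-15, 0 + 3) = -61*(-1 + 6*(-15))/4 = -61*(-1 - 90)/4 = -61/4*(-91) = 5551/4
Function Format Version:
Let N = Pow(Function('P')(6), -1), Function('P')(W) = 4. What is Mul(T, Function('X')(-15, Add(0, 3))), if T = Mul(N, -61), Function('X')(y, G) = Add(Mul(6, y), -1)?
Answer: Rational(5551, 4) ≈ 1387.8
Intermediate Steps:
N = Rational(1, 4) (N = Pow(4, -1) = Rational(1, 4) ≈ 0.25000)
Function('X')(y, G) = Add(-1, Mul(6, y))
T = Rational(-61, 4) (T = Mul(Rational(1, 4), -61) = Rational(-61, 4) ≈ -15.250)
Mul(T, Function('X')(-15, Add(0, 3))) = Mul(Rational(-61, 4), Add(-1, Mul(6, -15))) = Mul(Rational(-61, 4), Add(-1, -90)) = Mul(Rational(-61, 4), -91) = Rational(5551, 4)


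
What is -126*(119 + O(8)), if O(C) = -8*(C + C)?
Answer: 1134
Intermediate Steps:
O(C) = -16*C
-126*(119 + O(8)) = -126*(119 - 16*8) = -126*(119 - 128) = -126*(-9) = 1134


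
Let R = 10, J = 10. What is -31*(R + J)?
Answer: -620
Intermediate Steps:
-31*(R + J) = -31*(10 + 10) = -31*20 = -620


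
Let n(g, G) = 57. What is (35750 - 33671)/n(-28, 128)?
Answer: 693/19 ≈ 36.474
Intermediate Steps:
(35750 - 33671)/n(-28, 128) = (35750 - 33671)/57 = 2079*(1/57) = 693/19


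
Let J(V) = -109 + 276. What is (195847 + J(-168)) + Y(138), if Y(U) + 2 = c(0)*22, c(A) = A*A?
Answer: 196012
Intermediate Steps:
c(A) = A²
Y(U) = -2 (Y(U) = -2 + 0²*22 = -2 + 0*22 = -2 + 0 = -2)
J(V) = 167
(195847 + J(-168)) + Y(138) = (195847 + 167) - 2 = 196014 - 2 = 196012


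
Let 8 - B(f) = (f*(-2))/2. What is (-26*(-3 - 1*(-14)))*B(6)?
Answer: -4004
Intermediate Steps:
B(f) = 8 + f (B(f) = 8 - f*(-2)/2 = 8 - (-2*f)/2 = 8 - (-1)*f = 8 + f)
(-26*(-3 - 1*(-14)))*B(6) = (-26*(-3 - 1*(-14)))*(8 + 6) = -26*(-3 + 14)*14 = -26*11*14 = -286*14 = -4004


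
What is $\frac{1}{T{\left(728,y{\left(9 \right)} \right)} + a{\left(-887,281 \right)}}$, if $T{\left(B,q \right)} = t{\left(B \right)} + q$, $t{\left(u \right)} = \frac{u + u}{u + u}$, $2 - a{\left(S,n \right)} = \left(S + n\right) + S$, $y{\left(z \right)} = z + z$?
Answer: $\frac{1}{1514} \approx 0.0006605$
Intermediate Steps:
$y{\left(z \right)} = 2 z$
$a{\left(S,n \right)} = 2 - n - 2 S$ ($a{\left(S,n \right)} = 2 - \left(\left(S + n\right) + S\right) = 2 - \left(n + 2 S\right) = 2 - n - 2 S$)
$t{\left(u \right)} = 1$ ($t{\left(u \right)} = \frac{2 u}{2 u} = 2 u \frac{1}{2 u} = 1$)
$T{\left(B,q \right)} = 1 + q$
$\frac{1}{T{\left(728,y{\left(9 \right)} \right)} + a{\left(-887,281 \right)}} = \frac{1}{\left(1 + 2 \cdot 9\right) - -1495} = \frac{1}{\left(1 + 18\right) + \left(2 - 281 + 1774\right)} = \frac{1}{19 + 1495} = \frac{1}{1514}$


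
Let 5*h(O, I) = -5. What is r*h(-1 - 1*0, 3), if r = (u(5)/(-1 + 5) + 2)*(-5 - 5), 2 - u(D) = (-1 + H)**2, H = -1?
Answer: 15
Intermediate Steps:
h(O, I) = -1 (h(O, I) = (1/5)*(-5) = -1)
u(D) = -2 (u(D) = 2 - (-1 - 1)**2 = 2 - 1*(-2)**2 = 2 - 1*4 = 2 - 4 = -2)
r = -15 (r = (-2/(-1 + 5) + 2)*(-5 - 5) = (-2/4 + 2)*(-10) = (-2*1/4 + 2)*(-10) = (-1/2 + 2)*(-10) = (3/2)*(-10) = -15)
r*h(-1 - 1*0, 3) = -15*(-1) = 15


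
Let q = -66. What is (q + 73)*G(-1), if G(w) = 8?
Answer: 56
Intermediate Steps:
(q + 73)*G(-1) = (-66 + 73)*8 = 7*8 = 56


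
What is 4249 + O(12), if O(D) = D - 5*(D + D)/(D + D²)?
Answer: 55383/13 ≈ 4260.2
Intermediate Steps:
O(D) = D - 10*D/(D + D²) (O(D) = D - 5*2*D/(D + D²) = D - 10*D/(D + D²))
4249 + O(12) = 4249 + (-10 + 12 + 12²)/(1 + 12) = 4249 + (-10 + 12 + 144)/13 = 4249 + (1/13)*146 = 4249 + 146/13 = 55383/13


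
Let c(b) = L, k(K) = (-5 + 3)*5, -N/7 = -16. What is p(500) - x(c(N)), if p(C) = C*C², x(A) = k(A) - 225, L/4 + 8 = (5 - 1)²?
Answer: 125000235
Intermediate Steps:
N = 112 (N = -7*(-16) = 112)
k(K) = -10 (k(K) = -2*5 = -10)
L = 32 (L = -32 + 4*(5 - 1)² = -32 + 4*4² = -32 + 4*16 = -32 + 64 = 32)
c(b) = 32
x(A) = -235 (x(A) = -10 - 225 = -235)
p(C) = C³
p(500) - x(c(N)) = 500³ - 1*(-235) = 125000000 + 235 = 125000235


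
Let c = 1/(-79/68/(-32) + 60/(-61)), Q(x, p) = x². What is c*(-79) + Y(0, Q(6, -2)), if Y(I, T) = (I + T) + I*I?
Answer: 15012820/125741 ≈ 119.39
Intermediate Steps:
Y(I, T) = I + T + I² (Y(I, T) = (I + T) + I² = I + T + I²)
c = -132736/125741 (c = 1/(-79*1/68*(-1/32) + 60*(-1/61)) = 1/(-79/68*(-1/32) - 60/61) = 1/(79/2176 - 60/61) = 1/(-125741/132736) = -132736/125741 ≈ -1.0556)
c*(-79) + Y(0, Q(6, -2)) = -132736/125741*(-79) + (0 + 6² + 0²) = 10486144/125741 + (0 + 36 + 0) = 10486144/125741 + 36 = 15012820/125741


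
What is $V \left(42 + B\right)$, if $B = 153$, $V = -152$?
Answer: $-29640$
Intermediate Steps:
$V \left(42 + B\right) = - 152 \left(42 + 153\right) = \left(-152\right) 195 = -29640$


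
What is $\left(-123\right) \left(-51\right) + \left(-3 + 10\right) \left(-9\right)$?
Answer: $6210$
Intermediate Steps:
$\left(-123\right) \left(-51\right) + \left(-3 + 10\right) \left(-9\right) = 6273 + 7 \left(-9\right) = 6273 - 63 = 6210$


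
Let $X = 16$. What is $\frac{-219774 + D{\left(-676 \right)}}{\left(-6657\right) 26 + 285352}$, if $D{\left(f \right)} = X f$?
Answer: $- \frac{23059}{11227} \approx -2.0539$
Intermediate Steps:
$D{\left(f \right)} = 16 f$
$\frac{-219774 + D{\left(-676 \right)}}{\left(-6657\right) 26 + 285352} = \frac{-219774 + 16 \left(-676\right)}{\left(-6657\right) 26 + 285352} = \frac{-219774 - 10816}{-173082 + 285352} = - \frac{230590}{112270} = \left(-230590\right) \frac{1}{112270} = - \frac{23059}{11227}$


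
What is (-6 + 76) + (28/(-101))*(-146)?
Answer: 11158/101 ≈ 110.48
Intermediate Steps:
(-6 + 76) + (28/(-101))*(-146) = 70 + (28*(-1/101))*(-146) = 70 - 28/101*(-146) = 70 + 4088/101 = 11158/101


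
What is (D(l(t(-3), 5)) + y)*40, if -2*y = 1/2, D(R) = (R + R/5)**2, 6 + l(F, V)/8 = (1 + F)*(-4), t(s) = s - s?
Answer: 368630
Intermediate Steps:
t(s) = 0
l(F, V) = -80 - 32*F (l(F, V) = -48 + 8*((1 + F)*(-4)) = -48 + 8*(-4 - 4*F) = -48 + (-32 - 32*F) = -80 - 32*F)
D(R) = 36*R**2/25 (D(R) = (R + R*(1/5))**2 = (R + R/5)**2 = (6*R/5)**2 = 36*R**2/25)
y = -1/4 (y = -1/2/2 = -1/2*1/2 = -1/4 ≈ -0.25000)
(D(l(t(-3), 5)) + y)*40 = (36*(-80 - 32*0)**2/25 - 1/4)*40 = (36*(-80 + 0)**2/25 - 1/4)*40 = ((36/25)*(-80)**2 - 1/4)*40 = ((36/25)*6400 - 1/4)*40 = (9216 - 1/4)*40 = (36863/4)*40 = 368630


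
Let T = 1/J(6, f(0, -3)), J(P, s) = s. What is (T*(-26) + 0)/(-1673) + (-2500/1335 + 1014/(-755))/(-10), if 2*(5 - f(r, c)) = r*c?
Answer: 547492297/1686258525 ≈ 0.32468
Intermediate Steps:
f(r, c) = 5 - c*r/2 (f(r, c) = 5 - r*c/2 = 5 - c*r/2)
T = ⅕ (T = 1/(5 - ½*(-3)*0) = 1/(5 + 0) = 1/5 = ⅕ ≈ 0.20000)
(T*(-26) + 0)/(-1673) + (-2500/1335 + 1014/(-755))/(-10) = ((⅕)*(-26) + 0)/(-1673) + (-2500/1335 + 1014/(-755))/(-10) = (-26/5 + 0)*(-1/1673) + (-2500*1/1335 + 1014*(-1/755))*(-⅒) = -26/5*(-1/1673) + (-500/267 - 1014/755)*(-⅒) = 26/8365 - 648238/201585*(-⅒) = 26/8365 + 324119/1007925 = 547492297/1686258525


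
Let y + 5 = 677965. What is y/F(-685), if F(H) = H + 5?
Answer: -997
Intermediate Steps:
y = 677960 (y = -5 + 677965 = 677960)
F(H) = 5 + H
y/F(-685) = 677960/(5 - 685) = 677960/(-680) = 677960*(-1/680) = -997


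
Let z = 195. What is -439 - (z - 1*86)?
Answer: -548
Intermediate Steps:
-439 - (z - 1*86) = -439 - (195 - 1*86) = -439 - (195 - 86) = -439 - 1*109 = -439 - 109 = -548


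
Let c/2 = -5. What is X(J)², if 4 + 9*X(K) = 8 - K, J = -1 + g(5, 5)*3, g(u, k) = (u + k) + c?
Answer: 25/81 ≈ 0.30864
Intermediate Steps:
c = -10 (c = 2*(-5) = -10)
g(u, k) = -10 + k + u (g(u, k) = (u + k) - 10 = (k + u) - 10 = -10 + k + u)
J = -1 (J = -1 + (-10 + 5 + 5)*3 = -1 + 0*3 = -1 + 0 = -1)
X(K) = 4/9 - K/9 (X(K) = -4/9 + (8 - K)/9 = -4/9 + (8/9 - K/9) = 4/9 - K/9)
X(J)² = (4/9 - ⅑*(-1))² = (4/9 + ⅑)² = (5/9)² = 25/81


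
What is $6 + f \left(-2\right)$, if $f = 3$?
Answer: $0$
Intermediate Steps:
$6 + f \left(-2\right) = 6 + 3 \left(-2\right) = 6 - 6 = 0$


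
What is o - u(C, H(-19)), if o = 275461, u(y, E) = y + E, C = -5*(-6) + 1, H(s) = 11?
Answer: 275419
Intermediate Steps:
C = 31 (C = 30 + 1 = 31)
u(y, E) = E + y
o - u(C, H(-19)) = 275461 - (11 + 31) = 275461 - 1*42 = 275461 - 42 = 275419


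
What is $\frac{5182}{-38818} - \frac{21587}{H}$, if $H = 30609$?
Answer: $- \frac{498290002}{594090081} \approx -0.83875$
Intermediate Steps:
$\frac{5182}{-38818} - \frac{21587}{H} = \frac{5182}{-38818} - \frac{21587}{30609} = 5182 \left(- \frac{1}{38818}\right) - \frac{21587}{30609} = - \frac{2591}{19409} - \frac{21587}{30609} = - \frac{498290002}{594090081}$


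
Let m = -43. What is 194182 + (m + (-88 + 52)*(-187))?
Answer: 200871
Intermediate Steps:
194182 + (m + (-88 + 52)*(-187)) = 194182 + (-43 + (-88 + 52)*(-187)) = 194182 + (-43 - 36*(-187)) = 194182 + (-43 + 6732) = 194182 + 6689 = 200871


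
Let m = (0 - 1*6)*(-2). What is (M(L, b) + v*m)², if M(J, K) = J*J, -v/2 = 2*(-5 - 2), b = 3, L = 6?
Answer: 138384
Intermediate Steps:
m = 12 (m = (0 - 6)*(-2) = -6*(-2) = 12)
v = 28 (v = -4*(-5 - 2) = -4*(-7) = -2*(-14) = 28)
M(J, K) = J²
(M(L, b) + v*m)² = (6² + 28*12)² = (36 + 336)² = 372² = 138384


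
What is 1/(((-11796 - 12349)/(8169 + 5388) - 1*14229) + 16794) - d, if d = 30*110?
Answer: -114673534443/34749560 ≈ -3300.0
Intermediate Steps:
d = 3300
1/(((-11796 - 12349)/(8169 + 5388) - 1*14229) + 16794) - d = 1/(((-11796 - 12349)/(8169 + 5388) - 1*14229) + 16794) - 1*3300 = 1/((-24145/13557 - 14229) + 16794) - 3300 = 1/(-192926698/13557 + 16794) - 3300 = 1/(34749560/13557) - 3300 = 13557/34749560 - 3300 = -114673534443/34749560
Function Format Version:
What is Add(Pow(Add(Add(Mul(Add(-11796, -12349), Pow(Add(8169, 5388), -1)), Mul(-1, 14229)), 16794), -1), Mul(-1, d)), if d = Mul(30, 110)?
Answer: Rational(-114673534443, 34749560) ≈ -3300.0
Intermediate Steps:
d = 3300
Add(Pow(Add(Add(Mul(Add(-11796, -12349), Pow(Add(8169, 5388), -1)), Mul(-1, 14229)), 16794), -1), Mul(-1, d)) = Add(Pow(Add(Add(Mul(Add(-11796, -12349), Pow(Add(8169, 5388), -1)), Mul(-1, 14229)), 16794), -1), Mul(-1, 3300)) = Add(Pow(Add(Add(Mul(-24145, Pow(13557, -1)), -14229), 16794), -1), -3300) = Add(Pow(Add(Add(Mul(-24145, Rational(1, 13557)), -14229), 16794), -1), -3300) = Add(Pow(Add(Add(Rational(-24145, 13557), -14229), 16794), -1), -3300) = Add(Pow(Add(Rational(-192926698, 13557), 16794), -1), -3300) = Add(Pow(Rational(34749560, 13557), -1), -3300) = Add(Rational(13557, 34749560), -3300) = Rational(-114673534443, 34749560)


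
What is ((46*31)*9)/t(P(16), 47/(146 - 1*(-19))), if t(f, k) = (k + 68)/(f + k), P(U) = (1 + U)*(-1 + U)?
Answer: 540593748/11267 ≈ 47980.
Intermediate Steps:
t(f, k) = (68 + k)/(f + k)
((46*31)*9)/t(P(16), 47/(146 - 1*(-19))) = ((46*31)*9)/(((68 + 47/(146 - 1*(-19)))/((-1 + 16²) + 47/(146 - 1*(-19))))) = (1426*9)/(((68 + 47/(146 + 19))/((-1 + 256) + 47/(146 + 19)))) = 12834/(((68 + 47/165)/(255 + 47/165))) = 12834/(((11267/165)/(42122/165))) = 12834/(((165/42122)*(11267/165))) = 12834/(11267/42122) = 12834*(42122/11267) = 540593748/11267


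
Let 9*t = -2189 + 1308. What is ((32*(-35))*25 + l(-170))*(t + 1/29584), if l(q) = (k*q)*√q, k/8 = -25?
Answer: 45611116250/16641 - 55384926875*I*√170/16641 ≈ 2.7409e+6 - 4.3395e+7*I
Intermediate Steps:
t = -881/9 (t = (-2189 + 1308)/9 = (⅑)*(-881) = -881/9 ≈ -97.889)
k = -200 (k = 8*(-25) = -200)
l(q) = -200*q^(3/2) (l(q) = (-200*q)*√q = -200*q^(3/2))
((32*(-35))*25 + l(-170))*(t + 1/29584) = ((32*(-35))*25 - (-34000)*I*√170)*(-881/9 + 1/29584) = (-1120*25 - (-34000)*I*√170)*(-881/9 + 1/29584) = (-28000 + 34000*I*√170)*(-26063495/266256) = 45611116250/16641 - 55384926875*I*√170/16641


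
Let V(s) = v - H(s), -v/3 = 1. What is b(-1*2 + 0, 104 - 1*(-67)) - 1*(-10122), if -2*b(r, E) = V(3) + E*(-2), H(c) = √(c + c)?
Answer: 20589/2 + √6/2 ≈ 10296.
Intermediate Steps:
v = -3 (v = -3*1 = -3)
H(c) = √2*√c (H(c) = √(2*c) = √2*√c)
V(s) = -3 - √2*√s
b(r, E) = 3/2 + E + √6/2 (b(r, E) = -((-3 - √2*√3) + E*(-2))/2 = -((-3 - √6) - 2*E)/2 = -(-3 - √6 - 2*E)/2 = 3/2 + E + √6/2)
b(-1*2 + 0, 104 - 1*(-67)) - 1*(-10122) = (3/2 + (104 - 1*(-67)) + √6/2) - 1*(-10122) = (3/2 + (104 + 67) + √6/2) + 10122 = (3/2 + 171 + √6/2) + 10122 = (345/2 + √6/2) + 10122 = 20589/2 + √6/2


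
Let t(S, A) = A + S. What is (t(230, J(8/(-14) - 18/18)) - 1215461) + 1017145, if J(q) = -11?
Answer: -198097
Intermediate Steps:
(t(230, J(8/(-14) - 18/18)) - 1215461) + 1017145 = ((-11 + 230) - 1215461) + 1017145 = (219 - 1215461) + 1017145 = -1215242 + 1017145 = -198097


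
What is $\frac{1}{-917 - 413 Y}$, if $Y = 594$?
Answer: $- \frac{1}{246239} \approx -4.0611 \cdot 10^{-6}$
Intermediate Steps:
$\frac{1}{-917 - 413 Y} = \frac{1}{-917 - 245322} = \frac{1}{-246239} = - \frac{1}{246239}$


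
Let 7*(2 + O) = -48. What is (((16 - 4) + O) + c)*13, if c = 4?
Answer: 650/7 ≈ 92.857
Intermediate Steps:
O = -62/7 (O = -2 + (⅐)*(-48) = -2 - 48/7 = -62/7 ≈ -8.8571)
(((16 - 4) + O) + c)*13 = (((16 - 4) - 62/7) + 4)*13 = ((12 - 62/7) + 4)*13 = (22/7 + 4)*13 = (50/7)*13 = 650/7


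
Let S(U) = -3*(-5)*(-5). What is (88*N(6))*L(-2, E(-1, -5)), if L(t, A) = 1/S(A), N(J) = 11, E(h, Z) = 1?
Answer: -968/75 ≈ -12.907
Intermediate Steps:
S(U) = -75 (S(U) = 15*(-5) = -75)
L(t, A) = -1/75 (L(t, A) = 1/(-75) = -1/75)
(88*N(6))*L(-2, E(-1, -5)) = (88*11)*(-1/75) = 968*(-1/75) = -968/75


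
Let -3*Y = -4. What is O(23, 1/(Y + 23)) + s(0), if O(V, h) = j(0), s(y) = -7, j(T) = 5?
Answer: -2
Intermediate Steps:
Y = 4/3 (Y = -⅓*(-4) = 4/3 ≈ 1.3333)
O(V, h) = 5
O(23, 1/(Y + 23)) + s(0) = 5 - 7 = -2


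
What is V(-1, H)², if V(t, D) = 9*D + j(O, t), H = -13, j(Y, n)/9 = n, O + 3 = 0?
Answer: 15876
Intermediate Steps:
O = -3 (O = -3 + 0 = -3)
j(Y, n) = 9*n
V(t, D) = 9*D + 9*t
V(-1, H)² = (9*(-13) + 9*(-1))² = (-117 - 9)² = (-126)² = 15876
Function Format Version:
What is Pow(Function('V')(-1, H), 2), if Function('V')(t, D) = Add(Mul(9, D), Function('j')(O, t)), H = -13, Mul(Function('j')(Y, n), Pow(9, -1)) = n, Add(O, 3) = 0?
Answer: 15876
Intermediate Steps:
O = -3 (O = Add(-3, 0) = -3)
Function('j')(Y, n) = Mul(9, n)
Function('V')(t, D) = Add(Mul(9, D), Mul(9, t))
Pow(Function('V')(-1, H), 2) = Pow(Add(Mul(9, -13), Mul(9, -1)), 2) = Pow(Add(-117, -9), 2) = Pow(-126, 2) = 15876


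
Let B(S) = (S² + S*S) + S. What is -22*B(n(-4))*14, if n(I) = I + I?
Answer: -36960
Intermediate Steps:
n(I) = 2*I
B(S) = S + 2*S² (B(S) = (S² + S²) + S = 2*S² + S = S + 2*S²)
-22*B(n(-4))*14 = -22*2*(-4)*(1 + 2*(2*(-4)))*14 = -(-176)*(1 + 2*(-8))*14 = -(-176)*(1 - 16)*14 = -(-176)*(-15)*14 = -22*120*14 = -2640*14 = -36960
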